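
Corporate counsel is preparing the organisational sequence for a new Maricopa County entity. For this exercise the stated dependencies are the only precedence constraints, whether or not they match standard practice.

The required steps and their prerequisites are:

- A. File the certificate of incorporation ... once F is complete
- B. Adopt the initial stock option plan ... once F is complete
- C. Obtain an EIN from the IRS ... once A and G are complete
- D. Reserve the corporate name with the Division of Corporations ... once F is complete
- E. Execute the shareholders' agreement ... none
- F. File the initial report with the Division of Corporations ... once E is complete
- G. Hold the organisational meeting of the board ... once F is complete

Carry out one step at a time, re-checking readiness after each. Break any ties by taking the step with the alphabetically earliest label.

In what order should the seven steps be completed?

E, F, A, B, D, G, C

E has no prerequisites → E first.
Next only F has its prerequisites met → F.
A, B, D and G are all available; A has the earlier label → A.
Ready: B, D and G. B has the earlier label → B.
Ready: D and G. D has the earlier label → D.
G is the only step now ready → G.
C is the only step now ready → C.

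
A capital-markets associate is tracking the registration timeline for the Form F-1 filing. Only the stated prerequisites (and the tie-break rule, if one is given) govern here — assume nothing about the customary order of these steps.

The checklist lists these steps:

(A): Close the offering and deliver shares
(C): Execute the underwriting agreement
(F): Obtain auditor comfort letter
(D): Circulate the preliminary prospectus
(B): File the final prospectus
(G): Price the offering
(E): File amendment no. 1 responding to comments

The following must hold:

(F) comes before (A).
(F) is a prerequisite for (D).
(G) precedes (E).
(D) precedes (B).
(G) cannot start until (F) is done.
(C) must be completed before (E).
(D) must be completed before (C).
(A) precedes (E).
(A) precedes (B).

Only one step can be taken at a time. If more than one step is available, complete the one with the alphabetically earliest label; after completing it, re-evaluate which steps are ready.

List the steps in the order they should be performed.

(F) → (A) → (D) → (B) → (C) → (G) → (E)

(F) has no prerequisites → (F) first.
Ready: (A), (D) and (G). (A) has the earlier label → (A).
Now (D) and (G) have their prerequisites met. (D) has the earlier label, so (D) next.
(B) and (C) now also ready, so the ready set is {(B), (C), (G)}; (B) has the earlier label → (B).
Now (C) and (G) have their prerequisites met. (C) has the earlier label, so (C) next.
Next only (G) has its prerequisites met → (G).
(E) needed (A), (C) and (G), now all done → (E).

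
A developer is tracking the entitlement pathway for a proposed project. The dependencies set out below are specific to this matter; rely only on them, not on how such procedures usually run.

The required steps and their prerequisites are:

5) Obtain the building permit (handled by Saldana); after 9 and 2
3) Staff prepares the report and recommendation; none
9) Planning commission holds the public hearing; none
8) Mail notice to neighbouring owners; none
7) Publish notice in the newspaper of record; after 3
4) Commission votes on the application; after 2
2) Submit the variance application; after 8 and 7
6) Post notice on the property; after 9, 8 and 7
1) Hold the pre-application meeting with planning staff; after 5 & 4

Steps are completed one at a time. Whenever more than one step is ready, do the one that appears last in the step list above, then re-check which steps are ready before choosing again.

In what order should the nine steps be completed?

Nothing is required for 8, 9 and 3. 8 is listed later → 8 first.
Ready: 9 and 3. 9 is listed later → 9.
That leaves 3 as the only ready step → 3.
7 needed 3, now all done → 7.
Ready: 6 and 2. 6 is listed later → 6.
2 needed 7 and 8, now all done → 2.
Now 4 and 5 have their prerequisites met. 4 is listed later, so 4 next.
Next only 5 has its prerequisites met → 5.
Next only 1 has its prerequisites met → 1.

8, 9, 3, 7, 6, 2, 4, 5, 1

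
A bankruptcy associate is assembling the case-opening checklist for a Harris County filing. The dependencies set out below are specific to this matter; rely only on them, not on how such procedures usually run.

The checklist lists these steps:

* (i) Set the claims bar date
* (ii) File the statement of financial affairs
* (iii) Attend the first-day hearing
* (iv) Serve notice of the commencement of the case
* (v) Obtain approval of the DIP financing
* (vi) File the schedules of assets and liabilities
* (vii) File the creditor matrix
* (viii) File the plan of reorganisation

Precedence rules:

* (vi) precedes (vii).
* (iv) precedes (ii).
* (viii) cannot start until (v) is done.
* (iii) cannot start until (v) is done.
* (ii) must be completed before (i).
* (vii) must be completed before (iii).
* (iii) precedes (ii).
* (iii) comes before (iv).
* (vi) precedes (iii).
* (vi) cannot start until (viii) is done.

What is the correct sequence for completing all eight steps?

(v) is the only step with nothing outstanding, so it goes first.
(viii) is the only step now ready → (viii).
(vi) needed (viii), now all done → (vi).
(vii) is the only step now ready → (vii).
That leaves (iii) as the only ready step → (iii).
(iv) is the only step now ready → (iv).
That leaves (ii) as the only ready step → (ii).
(i) needed (ii), now all done → (i).

(v), (viii), (vi), (vii), (iii), (iv), (ii), (i)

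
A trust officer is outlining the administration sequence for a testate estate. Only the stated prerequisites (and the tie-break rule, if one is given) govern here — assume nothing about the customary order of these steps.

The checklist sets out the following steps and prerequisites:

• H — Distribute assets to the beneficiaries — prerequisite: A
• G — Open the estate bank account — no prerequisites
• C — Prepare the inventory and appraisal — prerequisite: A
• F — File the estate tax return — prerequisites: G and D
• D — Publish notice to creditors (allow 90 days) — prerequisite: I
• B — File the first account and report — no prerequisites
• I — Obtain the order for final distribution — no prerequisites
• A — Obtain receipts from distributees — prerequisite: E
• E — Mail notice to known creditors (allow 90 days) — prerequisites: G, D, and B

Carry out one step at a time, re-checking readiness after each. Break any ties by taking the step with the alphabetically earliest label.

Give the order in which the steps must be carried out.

B, G and I have no prerequisites; B has the earlier label, so B is first.
Now G and I have their prerequisites met. G has the earlier label, so G next.
I is the only step now ready → I.
D needed I, now all done → D.
Now E and F have their prerequisites met. E has the earlier label, so E next.
A and F are both available; A has the earlier label → A.
Now C, F and H have their prerequisites met. C has the earlier label, so C next.
Now F and H have their prerequisites met. F has the earlier label, so F next.
H needed A, now all done → H.

B → G → I → D → E → A → C → F → H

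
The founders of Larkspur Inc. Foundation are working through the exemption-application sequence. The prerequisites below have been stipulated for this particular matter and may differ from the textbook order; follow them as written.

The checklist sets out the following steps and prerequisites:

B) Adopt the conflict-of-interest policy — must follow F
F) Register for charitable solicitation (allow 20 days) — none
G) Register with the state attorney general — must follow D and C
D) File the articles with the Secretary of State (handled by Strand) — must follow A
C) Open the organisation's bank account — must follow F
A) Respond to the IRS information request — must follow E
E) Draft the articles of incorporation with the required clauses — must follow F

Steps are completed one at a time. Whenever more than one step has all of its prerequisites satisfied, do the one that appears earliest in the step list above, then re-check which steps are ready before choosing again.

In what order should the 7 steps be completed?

F, B, C, E, A, D, G

Only F has no prerequisites, so it is first.
Now B, C and E have their prerequisites met. B is listed earlier, so B next.
Ready: C and E. C is listed earlier → C.
E needed F, now all done → E.
A needed E, now all done → A.
D needed A, now all done → D.
G is the only step now ready → G.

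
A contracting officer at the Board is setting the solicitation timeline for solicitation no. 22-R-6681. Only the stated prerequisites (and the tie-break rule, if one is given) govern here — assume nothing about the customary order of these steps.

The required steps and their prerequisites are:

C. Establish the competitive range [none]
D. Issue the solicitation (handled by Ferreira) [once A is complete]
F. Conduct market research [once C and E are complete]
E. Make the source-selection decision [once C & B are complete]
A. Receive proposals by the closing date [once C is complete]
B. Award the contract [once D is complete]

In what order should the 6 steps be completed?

C is the only step with nothing outstanding, so it goes first.
Next only A has its prerequisites met → A.
That leaves D as the only ready step → D.
B needed D, now all done → B.
E is the only step now ready → E.
F needed C and E, now all done → F.

C A D B E F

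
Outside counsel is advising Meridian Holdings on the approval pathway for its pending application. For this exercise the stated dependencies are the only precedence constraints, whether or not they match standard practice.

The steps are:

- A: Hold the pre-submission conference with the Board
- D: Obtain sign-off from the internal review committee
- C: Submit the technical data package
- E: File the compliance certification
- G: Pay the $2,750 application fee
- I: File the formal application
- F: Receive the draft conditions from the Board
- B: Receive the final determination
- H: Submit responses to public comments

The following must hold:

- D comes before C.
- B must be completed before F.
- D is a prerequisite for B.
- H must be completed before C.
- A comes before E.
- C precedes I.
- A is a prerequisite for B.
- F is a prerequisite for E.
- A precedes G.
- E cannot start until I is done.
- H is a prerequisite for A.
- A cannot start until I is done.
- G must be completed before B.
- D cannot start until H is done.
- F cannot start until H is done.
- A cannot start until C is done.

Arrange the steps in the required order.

Only H has no prerequisites, so it is first.
That leaves D as the only ready step → D.
C needed D and H, now all done → C.
I is the only step now ready → I.
A is the only step now ready → A.
That leaves G as the only ready step → G.
Next only B has its prerequisites met → B.
F needed B and H, now all done → F.
E needed A, I and F, now all done → E.

H, D, C, I, A, G, B, F, E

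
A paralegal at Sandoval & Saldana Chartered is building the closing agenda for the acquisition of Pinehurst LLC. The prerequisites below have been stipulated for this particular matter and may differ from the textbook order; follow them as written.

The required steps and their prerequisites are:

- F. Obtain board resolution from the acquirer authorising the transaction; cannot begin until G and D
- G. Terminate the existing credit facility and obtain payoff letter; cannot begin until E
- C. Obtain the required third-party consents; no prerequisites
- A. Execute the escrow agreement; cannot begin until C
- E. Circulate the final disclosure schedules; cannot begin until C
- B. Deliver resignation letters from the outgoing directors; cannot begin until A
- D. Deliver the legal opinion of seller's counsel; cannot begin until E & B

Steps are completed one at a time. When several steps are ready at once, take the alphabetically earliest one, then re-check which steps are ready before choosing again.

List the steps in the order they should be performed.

C is the only step with nothing outstanding, so it goes first.
A and E are both available; A has the earlier label → A.
Now B and E have their prerequisites met. B has the earlier label, so B next.
That leaves E as the only ready step → E.
Now D and G have their prerequisites met. D has the earlier label, so D next.
G is the only step now ready → G.
F needed D and G, now all done → F.

C, A, B, E, D, G, F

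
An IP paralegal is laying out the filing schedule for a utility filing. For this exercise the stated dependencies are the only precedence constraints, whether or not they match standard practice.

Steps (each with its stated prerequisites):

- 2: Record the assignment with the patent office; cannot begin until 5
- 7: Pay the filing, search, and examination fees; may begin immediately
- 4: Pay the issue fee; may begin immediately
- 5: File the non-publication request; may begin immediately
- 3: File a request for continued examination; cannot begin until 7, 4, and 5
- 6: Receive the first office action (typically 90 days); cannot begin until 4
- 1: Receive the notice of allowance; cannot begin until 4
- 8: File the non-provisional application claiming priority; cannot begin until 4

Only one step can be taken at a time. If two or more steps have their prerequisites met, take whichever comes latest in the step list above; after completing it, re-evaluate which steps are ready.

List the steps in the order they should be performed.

5 → 4 → 8 → 1 → 6 → 7 → 3 → 2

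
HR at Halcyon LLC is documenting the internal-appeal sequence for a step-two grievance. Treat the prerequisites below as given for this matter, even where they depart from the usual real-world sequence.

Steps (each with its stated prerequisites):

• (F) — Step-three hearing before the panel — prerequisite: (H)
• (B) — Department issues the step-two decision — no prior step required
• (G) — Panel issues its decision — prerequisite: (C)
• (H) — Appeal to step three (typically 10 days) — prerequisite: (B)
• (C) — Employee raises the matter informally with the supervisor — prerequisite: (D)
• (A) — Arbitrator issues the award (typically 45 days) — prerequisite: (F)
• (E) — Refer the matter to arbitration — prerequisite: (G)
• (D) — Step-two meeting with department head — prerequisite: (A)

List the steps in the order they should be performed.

(B), (H), (F), (A), (D), (C), (G), (E)

(B) has no prerequisites → (B) first.
That leaves (H) as the only ready step → (H).
(F) needed (H), now all done → (F).
Next only (A) has its prerequisites met → (A).
(D) needed (A), now all done → (D).
Next only (C) has its prerequisites met → (C).
That leaves (G) as the only ready step → (G).
That leaves (E) as the only ready step → (E).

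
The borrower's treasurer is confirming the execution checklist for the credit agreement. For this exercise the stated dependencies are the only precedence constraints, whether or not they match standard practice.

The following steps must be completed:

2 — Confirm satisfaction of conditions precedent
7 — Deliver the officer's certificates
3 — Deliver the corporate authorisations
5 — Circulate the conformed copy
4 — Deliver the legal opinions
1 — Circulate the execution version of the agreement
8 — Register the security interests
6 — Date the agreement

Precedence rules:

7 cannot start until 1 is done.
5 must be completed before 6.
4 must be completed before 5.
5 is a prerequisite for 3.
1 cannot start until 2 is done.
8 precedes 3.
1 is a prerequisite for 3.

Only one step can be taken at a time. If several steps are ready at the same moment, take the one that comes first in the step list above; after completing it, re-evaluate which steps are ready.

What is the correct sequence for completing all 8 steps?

2 → 4 → 5 → 1 → 7 → 8 → 3 → 6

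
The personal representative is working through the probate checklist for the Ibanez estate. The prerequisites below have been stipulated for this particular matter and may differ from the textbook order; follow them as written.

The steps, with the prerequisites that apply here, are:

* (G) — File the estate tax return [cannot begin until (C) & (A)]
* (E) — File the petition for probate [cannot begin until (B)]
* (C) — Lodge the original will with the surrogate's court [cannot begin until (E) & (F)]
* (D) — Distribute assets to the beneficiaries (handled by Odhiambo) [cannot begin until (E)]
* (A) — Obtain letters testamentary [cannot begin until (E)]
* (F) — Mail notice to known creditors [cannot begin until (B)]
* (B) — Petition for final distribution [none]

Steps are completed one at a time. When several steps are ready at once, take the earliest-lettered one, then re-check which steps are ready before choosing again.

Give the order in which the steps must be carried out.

(B), (E), (A), (D), (F), (C), (G)

(B) has no prerequisites → (B) first.
Ready: (E) and (F). (E) has the earlier label → (E).
(A) and (D) now also ready, so the ready set is {(A), (D), (F)}; (A) has the earlier label → (A).
(D) and (F) are both available; (D) has the earlier label → (D).
(F) is the only step now ready → (F).
(C) needed (E) and (F), now all done → (C).
Next only (G) has its prerequisites met → (G).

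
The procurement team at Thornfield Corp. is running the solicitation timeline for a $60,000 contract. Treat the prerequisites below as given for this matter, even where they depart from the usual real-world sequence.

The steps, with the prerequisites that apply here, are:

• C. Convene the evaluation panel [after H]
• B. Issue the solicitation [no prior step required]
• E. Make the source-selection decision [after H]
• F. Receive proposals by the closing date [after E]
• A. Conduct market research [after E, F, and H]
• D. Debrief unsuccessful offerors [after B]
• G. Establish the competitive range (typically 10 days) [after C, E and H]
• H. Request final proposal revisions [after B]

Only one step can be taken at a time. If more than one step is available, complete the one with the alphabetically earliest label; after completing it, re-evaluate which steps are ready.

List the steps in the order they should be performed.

B, D, H, C, E, F, A, G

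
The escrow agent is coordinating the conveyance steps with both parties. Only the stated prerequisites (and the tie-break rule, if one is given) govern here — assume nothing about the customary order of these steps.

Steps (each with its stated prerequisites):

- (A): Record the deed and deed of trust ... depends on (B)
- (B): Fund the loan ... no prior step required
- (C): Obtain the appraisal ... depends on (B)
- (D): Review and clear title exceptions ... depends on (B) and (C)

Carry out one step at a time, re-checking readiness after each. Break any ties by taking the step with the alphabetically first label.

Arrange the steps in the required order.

(B) (A) (C) (D)

(B) is the only step with nothing outstanding, so it goes first.
Ready: (A) and (C). (A) has the earlier label → (A).
Next only (C) has its prerequisites met → (C).
(D) needed (B) and (C), now all done → (D).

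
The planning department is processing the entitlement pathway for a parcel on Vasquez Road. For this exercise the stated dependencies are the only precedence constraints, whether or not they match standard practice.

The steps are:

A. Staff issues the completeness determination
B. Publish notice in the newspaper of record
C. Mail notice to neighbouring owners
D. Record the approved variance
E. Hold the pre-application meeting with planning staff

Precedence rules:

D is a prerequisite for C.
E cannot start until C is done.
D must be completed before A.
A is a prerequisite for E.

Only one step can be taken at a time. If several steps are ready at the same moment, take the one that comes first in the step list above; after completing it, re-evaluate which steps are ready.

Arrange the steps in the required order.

Nothing is required for B and D. B is listed earlier → B first.
Next only D has its prerequisites met → D.
Ready: A and C. A is listed earlier → A.
C needed D, now all done → C.
E needed A and C, now all done → E.

B, D, A, C, E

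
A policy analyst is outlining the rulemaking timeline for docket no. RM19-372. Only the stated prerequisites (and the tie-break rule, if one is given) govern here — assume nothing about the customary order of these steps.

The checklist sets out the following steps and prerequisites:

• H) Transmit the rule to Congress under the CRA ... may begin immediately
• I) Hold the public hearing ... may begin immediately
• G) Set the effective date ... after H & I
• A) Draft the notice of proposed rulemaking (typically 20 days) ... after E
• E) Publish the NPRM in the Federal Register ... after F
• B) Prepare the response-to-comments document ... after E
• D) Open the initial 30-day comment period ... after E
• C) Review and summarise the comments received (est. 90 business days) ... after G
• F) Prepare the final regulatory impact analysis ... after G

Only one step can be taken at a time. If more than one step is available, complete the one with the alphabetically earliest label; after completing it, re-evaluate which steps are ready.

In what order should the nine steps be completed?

H → I → G → C → F → E → A → B → D

H and I have no prerequisites; H has the earlier label, so H is first.
I is the only step now ready → I.
That leaves G as the only ready step → G.
Now C and F have their prerequisites met. C has the earlier label, so C next.
That leaves F as the only ready step → F.
E needed F, now all done → E.
Now A, B and D have their prerequisites met. A has the earlier label, so A next.
B and D are both available; B has the earlier label → B.
That leaves D as the only ready step → D.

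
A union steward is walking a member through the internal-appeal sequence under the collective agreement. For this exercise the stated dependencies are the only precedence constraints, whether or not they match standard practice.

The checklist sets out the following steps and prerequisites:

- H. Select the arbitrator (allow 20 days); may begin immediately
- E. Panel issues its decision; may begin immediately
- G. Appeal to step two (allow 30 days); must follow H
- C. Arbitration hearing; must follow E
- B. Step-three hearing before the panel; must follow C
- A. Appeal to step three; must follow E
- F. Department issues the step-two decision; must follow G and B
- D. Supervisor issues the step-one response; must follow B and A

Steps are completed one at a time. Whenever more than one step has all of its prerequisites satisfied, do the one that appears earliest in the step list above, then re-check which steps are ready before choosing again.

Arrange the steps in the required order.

H → E → G → C → B → A → F → D

Nothing is required for H and E. H is listed earlier → H first.
Ready: E and G. E is listed earlier → E.
Ready: G, C and A. G is listed earlier → G.
Ready: C and A. C is listed earlier → C.
B and A are both available; B is listed earlier → B.
F now also ready, so the ready set is {A, F}; A is listed earlier → A.
F and D are both available; F is listed earlier → F.
D is the only step now ready → D.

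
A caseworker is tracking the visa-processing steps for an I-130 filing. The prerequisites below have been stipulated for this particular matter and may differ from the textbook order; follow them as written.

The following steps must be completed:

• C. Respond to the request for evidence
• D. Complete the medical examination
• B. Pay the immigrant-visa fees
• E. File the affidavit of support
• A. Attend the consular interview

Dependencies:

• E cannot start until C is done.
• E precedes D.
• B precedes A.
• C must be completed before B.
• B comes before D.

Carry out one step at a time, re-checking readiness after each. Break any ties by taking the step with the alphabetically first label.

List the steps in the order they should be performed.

C, B, A, E, D

C has no prerequisites → C first.
B and E are both available; B has the earlier label → B.
Ready: A and E. A has the earlier label → A.
E needed C, now all done → E.
D needed B and E, now all done → D.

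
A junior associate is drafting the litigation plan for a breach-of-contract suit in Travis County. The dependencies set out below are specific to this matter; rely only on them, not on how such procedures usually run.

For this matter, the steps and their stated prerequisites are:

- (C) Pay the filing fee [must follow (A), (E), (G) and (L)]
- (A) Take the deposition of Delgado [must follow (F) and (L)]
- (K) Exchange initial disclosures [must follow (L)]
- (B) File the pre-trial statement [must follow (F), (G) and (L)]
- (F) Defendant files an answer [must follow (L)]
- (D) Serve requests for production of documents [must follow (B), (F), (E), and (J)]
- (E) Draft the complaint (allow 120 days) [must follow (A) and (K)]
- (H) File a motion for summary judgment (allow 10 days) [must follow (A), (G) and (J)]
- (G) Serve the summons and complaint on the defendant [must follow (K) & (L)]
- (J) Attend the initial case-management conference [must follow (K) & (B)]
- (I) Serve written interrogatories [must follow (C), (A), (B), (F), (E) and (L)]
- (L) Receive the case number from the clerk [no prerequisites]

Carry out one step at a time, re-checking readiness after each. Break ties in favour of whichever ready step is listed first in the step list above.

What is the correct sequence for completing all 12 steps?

(L) is the only step with nothing outstanding, so it goes first.
Ready: (K) and (F). (K) is listed earlier → (K).
(F) and (G) are both available; (F) is listed earlier → (F).
Now (A) and (G) have their prerequisites met. (A) is listed earlier, so (A) next.
(E) and (G) are both available; (E) is listed earlier → (E).
Next only (G) has its prerequisites met → (G).
Ready: (C) and (B). (C) is listed earlier → (C).
Next only (B) has its prerequisites met → (B).
Ready: (J) and (I). (J) is listed earlier → (J).
(D) and (H) now also ready, so the ready set is {(D), (H), (I)}; (D) is listed earlier → (D).
Now (H) and (I) have their prerequisites met. (H) is listed earlier, so (H) next.
(I) needed (C), (A), (B), (F), (E) and (L), now all done → (I).

(L), (K), (F), (A), (E), (G), (C), (B), (J), (D), (H), (I)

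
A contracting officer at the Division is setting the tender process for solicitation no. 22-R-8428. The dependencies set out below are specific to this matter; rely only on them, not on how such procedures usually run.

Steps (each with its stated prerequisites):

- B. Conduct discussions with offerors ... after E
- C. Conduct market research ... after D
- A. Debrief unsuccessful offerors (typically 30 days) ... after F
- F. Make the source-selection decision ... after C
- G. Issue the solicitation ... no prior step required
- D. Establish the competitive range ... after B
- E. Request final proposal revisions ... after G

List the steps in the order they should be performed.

G → E → B → D → C → F → A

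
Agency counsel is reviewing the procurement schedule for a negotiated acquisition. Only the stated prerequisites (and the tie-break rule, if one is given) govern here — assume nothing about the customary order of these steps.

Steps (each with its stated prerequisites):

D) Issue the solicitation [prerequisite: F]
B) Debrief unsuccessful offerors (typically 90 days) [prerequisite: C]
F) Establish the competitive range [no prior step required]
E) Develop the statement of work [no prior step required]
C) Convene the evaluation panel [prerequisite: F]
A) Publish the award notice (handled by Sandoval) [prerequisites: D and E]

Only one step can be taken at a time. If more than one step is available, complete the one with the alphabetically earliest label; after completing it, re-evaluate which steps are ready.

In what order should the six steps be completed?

E F C B D A

Nothing is required for E and F. E has the earlier label → E first.
That leaves F as the only ready step → F.
C and D are both available; C has the earlier label → C.
B now also ready, so the ready set is {B, D}; B has the earlier label → B.
D is the only step now ready → D.
That leaves A as the only ready step → A.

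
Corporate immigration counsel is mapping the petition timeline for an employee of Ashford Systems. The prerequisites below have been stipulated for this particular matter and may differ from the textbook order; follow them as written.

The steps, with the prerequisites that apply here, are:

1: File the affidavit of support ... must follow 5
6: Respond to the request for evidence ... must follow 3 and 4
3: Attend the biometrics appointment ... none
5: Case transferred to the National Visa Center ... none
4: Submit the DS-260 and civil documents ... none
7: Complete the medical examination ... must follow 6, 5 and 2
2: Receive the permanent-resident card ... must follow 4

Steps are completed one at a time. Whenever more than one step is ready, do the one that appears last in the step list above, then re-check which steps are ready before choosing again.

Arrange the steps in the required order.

4, 5 and 3 have no prerequisites; 4 is listed later, so 4 is first.
Ready: 2, 5 and 3. 2 is listed later → 2.
Ready: 5 and 3. 5 is listed later → 5.
Now 3 and 1 have their prerequisites met. 3 is listed later, so 3 next.
Now 6 and 1 have their prerequisites met. 6 is listed later, so 6 next.
Now 7 and 1 have their prerequisites met. 7 is listed later, so 7 next.
That leaves 1 as the only ready step → 1.

4, 2, 5, 3, 6, 7, 1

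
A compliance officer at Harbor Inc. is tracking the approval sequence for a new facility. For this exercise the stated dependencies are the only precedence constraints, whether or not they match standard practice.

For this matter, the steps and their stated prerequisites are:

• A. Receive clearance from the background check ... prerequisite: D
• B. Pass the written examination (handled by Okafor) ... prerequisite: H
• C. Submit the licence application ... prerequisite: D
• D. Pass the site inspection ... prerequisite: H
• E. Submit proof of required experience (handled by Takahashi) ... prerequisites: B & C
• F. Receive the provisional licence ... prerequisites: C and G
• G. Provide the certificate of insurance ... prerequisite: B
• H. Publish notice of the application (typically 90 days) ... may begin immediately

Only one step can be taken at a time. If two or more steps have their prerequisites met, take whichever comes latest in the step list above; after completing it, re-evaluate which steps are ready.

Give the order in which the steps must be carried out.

H is the only step with nothing outstanding, so it goes first.
Now D and B have their prerequisites met. D is listed later, so D next.
C and A now also ready, so the ready set is {C, B, A}; C is listed later → C.
B and A are both available; B is listed later → B.
Ready: G, E and A. G is listed later → G.
F now also ready, so the ready set is {F, E, A}; F is listed later → F.
Ready: E and A. E is listed later → E.
A is the only step now ready → A.

H, D, C, B, G, F, E, A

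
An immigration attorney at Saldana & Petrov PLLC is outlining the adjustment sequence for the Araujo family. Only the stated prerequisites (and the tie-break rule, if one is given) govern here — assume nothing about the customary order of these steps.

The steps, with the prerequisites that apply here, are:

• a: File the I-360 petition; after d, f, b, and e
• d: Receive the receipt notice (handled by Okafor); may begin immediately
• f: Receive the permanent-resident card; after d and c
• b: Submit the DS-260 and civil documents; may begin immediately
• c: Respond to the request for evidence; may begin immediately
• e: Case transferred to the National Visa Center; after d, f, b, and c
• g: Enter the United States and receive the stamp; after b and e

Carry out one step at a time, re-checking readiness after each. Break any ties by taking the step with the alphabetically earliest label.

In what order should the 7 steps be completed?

b, c, d, f, e, a, g

b, c and d have no prerequisites; b has the earlier label, so b is first.
Ready: c and d. c has the earlier label → c.
That leaves d as the only ready step → d.
f needed c and d, now all done → f.
e needed b, c, d and f, now all done → e.
Now a and g have their prerequisites met. a has the earlier label, so a next.
g is the only step now ready → g.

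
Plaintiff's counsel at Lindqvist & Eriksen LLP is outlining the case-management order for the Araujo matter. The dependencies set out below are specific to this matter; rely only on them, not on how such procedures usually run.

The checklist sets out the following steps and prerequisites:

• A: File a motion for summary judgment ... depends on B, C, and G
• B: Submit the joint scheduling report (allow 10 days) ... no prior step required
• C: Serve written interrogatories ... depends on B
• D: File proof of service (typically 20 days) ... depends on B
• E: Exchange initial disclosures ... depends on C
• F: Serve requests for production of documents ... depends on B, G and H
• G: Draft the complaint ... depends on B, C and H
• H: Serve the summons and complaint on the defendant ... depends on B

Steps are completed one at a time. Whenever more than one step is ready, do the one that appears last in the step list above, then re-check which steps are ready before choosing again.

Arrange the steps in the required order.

B has no prerequisites → B first.
Ready: H, D and C. H is listed later → H.
Now D and C have their prerequisites met. D is listed later, so D next.
C needed B, now all done → C.
Now G and E have their prerequisites met. G is listed later, so G next.
F, E and A are all available; F is listed later → F.
Ready: E and A. E is listed later → E.
A needed G, C and B, now all done → A.

B, H, D, C, G, F, E, A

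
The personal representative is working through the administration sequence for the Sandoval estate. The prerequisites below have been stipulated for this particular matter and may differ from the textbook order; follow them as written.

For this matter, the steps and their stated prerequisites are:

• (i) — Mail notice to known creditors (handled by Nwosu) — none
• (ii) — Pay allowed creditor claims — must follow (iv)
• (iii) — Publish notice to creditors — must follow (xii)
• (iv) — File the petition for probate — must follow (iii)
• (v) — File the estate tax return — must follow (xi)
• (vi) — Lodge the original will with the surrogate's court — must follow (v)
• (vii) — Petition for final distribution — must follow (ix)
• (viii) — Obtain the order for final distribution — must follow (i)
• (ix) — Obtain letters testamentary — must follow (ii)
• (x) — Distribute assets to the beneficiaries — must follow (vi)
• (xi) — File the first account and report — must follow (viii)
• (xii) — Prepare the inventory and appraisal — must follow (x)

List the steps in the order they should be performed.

(i) is the only step with nothing outstanding, so it goes first.
Next only (viii) has its prerequisites met → (viii).
(xi) needed (viii), now all done → (xi).
That leaves (v) as the only ready step → (v).
(vi) needed (v), now all done → (vi).
Next only (x) has its prerequisites met → (x).
That leaves (xii) as the only ready step → (xii).
(iii) needed (xii), now all done → (iii).
(iv) is the only step now ready → (iv).
(ii) is the only step now ready → (ii).
(ix) needed (ii), now all done → (ix).
That leaves (vii) as the only ready step → (vii).

(i), (viii), (xi), (v), (vi), (x), (xii), (iii), (iv), (ii), (ix), (vii)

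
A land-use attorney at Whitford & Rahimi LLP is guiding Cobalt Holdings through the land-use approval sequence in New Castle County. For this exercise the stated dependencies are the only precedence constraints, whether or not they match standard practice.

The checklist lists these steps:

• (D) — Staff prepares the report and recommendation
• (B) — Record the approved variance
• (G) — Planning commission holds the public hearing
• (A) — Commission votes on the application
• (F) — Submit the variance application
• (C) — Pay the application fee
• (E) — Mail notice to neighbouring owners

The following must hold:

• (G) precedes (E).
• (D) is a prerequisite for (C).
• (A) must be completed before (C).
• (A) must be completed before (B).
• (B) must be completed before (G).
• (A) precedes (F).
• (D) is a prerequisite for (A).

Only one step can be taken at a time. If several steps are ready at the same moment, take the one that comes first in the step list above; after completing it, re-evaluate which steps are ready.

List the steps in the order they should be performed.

(D) has no prerequisites → (D) first.
(A) is the only step now ready → (A).
Now (B), (F) and (C) have their prerequisites met. (B) is listed earlier, so (B) next.
(G), (F) and (C) are all available; (G) is listed earlier → (G).
(E) now also ready, so the ready set is {(F), (C), (E)}; (F) is listed earlier → (F).
Now (C) and (E) have their prerequisites met. (C) is listed earlier, so (C) next.
That leaves (E) as the only ready step → (E).

(D), (A), (B), (G), (F), (C), (E)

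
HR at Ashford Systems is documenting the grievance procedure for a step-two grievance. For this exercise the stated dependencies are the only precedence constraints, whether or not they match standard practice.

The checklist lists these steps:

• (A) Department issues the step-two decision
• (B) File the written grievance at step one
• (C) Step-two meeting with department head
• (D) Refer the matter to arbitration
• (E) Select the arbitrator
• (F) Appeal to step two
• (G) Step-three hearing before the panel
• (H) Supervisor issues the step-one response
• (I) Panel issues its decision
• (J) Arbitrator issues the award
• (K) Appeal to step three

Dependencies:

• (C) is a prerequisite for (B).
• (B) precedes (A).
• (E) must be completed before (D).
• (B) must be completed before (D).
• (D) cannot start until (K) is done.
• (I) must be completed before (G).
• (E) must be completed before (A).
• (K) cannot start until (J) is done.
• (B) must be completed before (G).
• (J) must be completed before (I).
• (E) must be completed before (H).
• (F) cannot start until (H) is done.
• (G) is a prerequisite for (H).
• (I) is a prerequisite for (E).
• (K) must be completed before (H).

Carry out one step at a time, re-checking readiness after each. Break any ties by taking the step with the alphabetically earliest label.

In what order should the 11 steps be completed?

(C) → (B) → (J) → (I) → (E) → (A) → (G) → (K) → (D) → (H) → (F)

(C) and (J) have no prerequisites; (C) has the earlier label, so (C) is first.
Ready: (B) and (J). (B) has the earlier label → (B).
That leaves (J) as the only ready step → (J).
Now (I) and (K) have their prerequisites met. (I) has the earlier label, so (I) next.
(E) and (G) now also ready, so the ready set is {(E), (G), (K)}; (E) has the earlier label → (E).
(A), (G) and (K) are all available; (A) has the earlier label → (A).
Ready: (G) and (K). (G) has the earlier label → (G).
(K) needed (J), now all done → (K).
Now (D) and (H) have their prerequisites met. (D) has the earlier label, so (D) next.
That leaves (H) as the only ready step → (H).
(F) is the only step now ready → (F).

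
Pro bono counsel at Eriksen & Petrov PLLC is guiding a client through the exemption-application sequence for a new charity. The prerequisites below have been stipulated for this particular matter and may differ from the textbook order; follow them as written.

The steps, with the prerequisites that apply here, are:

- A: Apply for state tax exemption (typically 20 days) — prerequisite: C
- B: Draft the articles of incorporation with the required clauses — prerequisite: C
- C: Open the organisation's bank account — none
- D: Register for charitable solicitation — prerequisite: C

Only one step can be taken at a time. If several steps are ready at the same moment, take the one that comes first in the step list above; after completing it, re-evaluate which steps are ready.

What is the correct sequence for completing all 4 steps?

C is the only step with nothing outstanding, so it goes first.
A, B and D are all available; A is listed earlier → A.
B and D are both available; B is listed earlier → B.
D needed C, now all done → D.

C, A, B, D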